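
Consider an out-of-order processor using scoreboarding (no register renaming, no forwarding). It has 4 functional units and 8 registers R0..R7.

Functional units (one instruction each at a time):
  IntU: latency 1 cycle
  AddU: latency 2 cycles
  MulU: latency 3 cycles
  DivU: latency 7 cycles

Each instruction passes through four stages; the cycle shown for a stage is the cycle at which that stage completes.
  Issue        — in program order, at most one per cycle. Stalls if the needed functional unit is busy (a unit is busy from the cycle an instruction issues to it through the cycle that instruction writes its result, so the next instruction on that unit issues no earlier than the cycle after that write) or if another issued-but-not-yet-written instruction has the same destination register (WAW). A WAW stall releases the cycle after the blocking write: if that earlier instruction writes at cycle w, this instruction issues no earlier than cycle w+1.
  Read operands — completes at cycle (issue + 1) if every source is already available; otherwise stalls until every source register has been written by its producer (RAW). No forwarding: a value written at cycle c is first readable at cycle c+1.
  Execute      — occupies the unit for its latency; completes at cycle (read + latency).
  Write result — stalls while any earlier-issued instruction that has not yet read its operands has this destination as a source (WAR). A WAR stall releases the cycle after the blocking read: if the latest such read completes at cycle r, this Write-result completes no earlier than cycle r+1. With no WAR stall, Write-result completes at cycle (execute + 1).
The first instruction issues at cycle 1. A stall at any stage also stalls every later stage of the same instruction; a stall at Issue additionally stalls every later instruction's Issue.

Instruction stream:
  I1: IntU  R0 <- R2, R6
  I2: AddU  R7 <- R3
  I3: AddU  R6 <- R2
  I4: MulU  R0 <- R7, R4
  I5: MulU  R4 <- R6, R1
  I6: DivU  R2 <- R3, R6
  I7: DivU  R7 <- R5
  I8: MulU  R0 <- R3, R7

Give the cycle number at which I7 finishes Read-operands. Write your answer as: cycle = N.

[I1] 1/2/3/4
[I2] 2/3/5/6
[I3] 7/8/10/11  (struct: AddU busy until I2 writes@6)
[I4] 8/9/12/13
[I5] 14/15/18/19  (struct: MulU busy until I4 writes@13)
[I6] 15/16/23/24
[I7] 25/26/33/34  (struct: DivU busy until I6 writes@24)
[I8] 26/35/38/39  (RAW R7: wait I7 write@34)

cycle = 26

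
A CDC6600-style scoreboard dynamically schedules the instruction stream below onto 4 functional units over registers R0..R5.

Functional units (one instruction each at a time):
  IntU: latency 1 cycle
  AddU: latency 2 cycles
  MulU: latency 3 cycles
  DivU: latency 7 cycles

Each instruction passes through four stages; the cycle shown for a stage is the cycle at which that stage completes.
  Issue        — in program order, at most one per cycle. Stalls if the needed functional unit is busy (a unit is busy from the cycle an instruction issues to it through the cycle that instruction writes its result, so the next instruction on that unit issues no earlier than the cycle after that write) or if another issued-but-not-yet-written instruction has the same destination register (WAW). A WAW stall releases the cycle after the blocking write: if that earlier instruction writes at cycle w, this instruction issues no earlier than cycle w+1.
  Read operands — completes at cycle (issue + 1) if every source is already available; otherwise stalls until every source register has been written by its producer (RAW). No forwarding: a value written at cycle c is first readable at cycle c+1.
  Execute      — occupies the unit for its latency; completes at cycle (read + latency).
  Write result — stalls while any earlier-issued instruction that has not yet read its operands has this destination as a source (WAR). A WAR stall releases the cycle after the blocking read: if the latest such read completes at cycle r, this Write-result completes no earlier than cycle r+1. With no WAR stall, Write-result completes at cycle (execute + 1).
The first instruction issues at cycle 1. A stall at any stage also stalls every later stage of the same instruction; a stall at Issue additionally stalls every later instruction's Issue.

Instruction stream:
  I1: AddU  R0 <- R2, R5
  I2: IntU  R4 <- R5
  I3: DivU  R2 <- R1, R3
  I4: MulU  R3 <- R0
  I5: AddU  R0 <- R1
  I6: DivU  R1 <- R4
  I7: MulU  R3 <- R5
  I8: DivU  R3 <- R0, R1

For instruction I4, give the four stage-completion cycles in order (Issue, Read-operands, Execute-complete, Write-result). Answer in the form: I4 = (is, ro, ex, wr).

I4 = (4, 6, 9, 10)

cycle 1: I1 dispatched to AddU
cycle 2: I1 operands ready · I2 dispatched to IntU
cycle 3: I2 operands ready · I3 dispatched to DivU
cycle 4: I1 complete · I2 complete · I3 operands ready · I4 dispatched to MulU
cycle 5: R0←I1 · R4←I2
cycle 6: I4 operands ready · I5 dispatched to AddU
cycle 7: I5 operands ready
cycle 9: I4 complete · I5 complete
cycle 10: R3←I4 · R0←I5
cycle 11: I3 complete
cycle 12: R2←I3
cycle 13: I6 dispatched to DivU
cycle 14: I6 operands ready · I7 dispatched to MulU
cycle 15: I7 operands ready
cycle 18: I7 complete
cycle 19: R3←I7
cycle 21: I6 complete
cycle 22: R1←I6
cycle 23: I8 dispatched to DivU
cycle 24: I8 operands ready
cycle 31: I8 complete
cycle 32: R3←I8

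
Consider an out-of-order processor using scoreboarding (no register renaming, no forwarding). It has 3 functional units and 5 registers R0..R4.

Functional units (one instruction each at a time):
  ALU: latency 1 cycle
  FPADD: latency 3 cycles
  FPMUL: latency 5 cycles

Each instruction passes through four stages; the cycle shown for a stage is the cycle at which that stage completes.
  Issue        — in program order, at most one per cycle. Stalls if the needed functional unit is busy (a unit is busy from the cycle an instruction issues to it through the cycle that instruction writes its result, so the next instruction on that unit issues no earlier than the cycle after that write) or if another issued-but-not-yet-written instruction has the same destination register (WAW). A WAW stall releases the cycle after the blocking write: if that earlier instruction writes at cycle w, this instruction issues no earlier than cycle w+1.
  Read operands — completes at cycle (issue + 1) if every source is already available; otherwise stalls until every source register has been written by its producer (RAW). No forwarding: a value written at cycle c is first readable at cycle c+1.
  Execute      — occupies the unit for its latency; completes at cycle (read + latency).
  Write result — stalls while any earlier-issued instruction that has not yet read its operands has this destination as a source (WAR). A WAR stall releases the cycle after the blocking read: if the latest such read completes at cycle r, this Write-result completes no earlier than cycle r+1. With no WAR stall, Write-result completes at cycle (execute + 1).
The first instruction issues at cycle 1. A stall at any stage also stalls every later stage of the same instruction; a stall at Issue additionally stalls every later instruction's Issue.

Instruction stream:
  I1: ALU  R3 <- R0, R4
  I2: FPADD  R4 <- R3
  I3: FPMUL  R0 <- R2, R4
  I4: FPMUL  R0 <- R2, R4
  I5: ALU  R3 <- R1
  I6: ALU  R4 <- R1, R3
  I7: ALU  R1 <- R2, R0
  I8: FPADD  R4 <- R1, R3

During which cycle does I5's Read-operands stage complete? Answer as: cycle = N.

cycle = 19

t=1  I1 issues→ALU
t=2  I1 reads; I2 issues→FPADD
t=3  I1 exec-done; I3 issues→FPMUL
t=4  I1 writes R3
t=5  I2 reads
t=8  I2 exec-done
t=9  I2 writes R4
t=10  I3 reads
t=15  I3 exec-done
t=16  I3 writes R0
t=17  I4 issues→FPMUL
t=18  I4 reads; I5 issues→ALU
t=19  I5 reads
t=20  I5 exec-done
t=21  I5 writes R3
t=22  I6 issues→ALU
t=23  I4 exec-done; I6 reads
t=24  I4 writes R0; I6 exec-done
t=25  I6 writes R4
t=26  I7 issues→ALU
t=27  I7 reads; I8 issues→FPADD
t=28  I7 exec-done
t=29  I7 writes R1
t=30  I8 reads
t=33  I8 exec-done
t=34  I8 writes R4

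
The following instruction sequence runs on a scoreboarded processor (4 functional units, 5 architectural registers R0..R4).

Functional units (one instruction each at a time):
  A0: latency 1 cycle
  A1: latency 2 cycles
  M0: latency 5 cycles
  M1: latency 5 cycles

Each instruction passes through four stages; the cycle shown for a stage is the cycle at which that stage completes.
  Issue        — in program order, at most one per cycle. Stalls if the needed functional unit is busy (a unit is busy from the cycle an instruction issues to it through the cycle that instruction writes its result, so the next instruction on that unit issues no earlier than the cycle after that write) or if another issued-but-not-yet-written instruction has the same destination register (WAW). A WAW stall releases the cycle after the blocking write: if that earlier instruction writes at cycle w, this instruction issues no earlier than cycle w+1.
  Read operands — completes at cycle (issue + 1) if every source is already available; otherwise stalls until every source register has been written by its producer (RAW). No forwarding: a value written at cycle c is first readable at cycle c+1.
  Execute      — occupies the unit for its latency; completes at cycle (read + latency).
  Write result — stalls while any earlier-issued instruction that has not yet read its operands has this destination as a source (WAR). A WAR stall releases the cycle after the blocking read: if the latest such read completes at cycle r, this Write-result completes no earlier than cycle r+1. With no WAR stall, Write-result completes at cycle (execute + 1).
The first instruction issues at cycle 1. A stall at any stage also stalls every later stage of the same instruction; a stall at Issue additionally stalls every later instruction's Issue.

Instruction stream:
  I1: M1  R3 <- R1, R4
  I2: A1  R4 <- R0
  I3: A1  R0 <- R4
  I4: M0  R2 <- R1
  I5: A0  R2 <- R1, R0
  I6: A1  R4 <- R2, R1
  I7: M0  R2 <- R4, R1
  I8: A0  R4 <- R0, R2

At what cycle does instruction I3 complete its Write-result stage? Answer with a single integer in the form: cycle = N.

cycle = 11

I1: IS=1 RO=2 EX=7 WR=8
I2: IS=2 RO=3 EX=5 WR=6
I3: IS=7 RO=8 EX=10 WR=11  [struct: A1 busy until I2 writes@6]
I4: IS=8 RO=9 EX=14 WR=15
I5: IS=16 RO=17 EX=18 WR=19  [WAW R2: wait I4 write@15]
I6: IS=17 RO=20 EX=22 WR=23  [RAW R2: wait I5 write@19]
I7: IS=20 RO=24 EX=29 WR=30  [WAW R2: wait I5 write@19; RAW R4: wait I6 write@23]
I8: IS=24 RO=31 EX=32 WR=33  [WAW R4: wait I6 write@23; RAW R2: wait I7 write@30]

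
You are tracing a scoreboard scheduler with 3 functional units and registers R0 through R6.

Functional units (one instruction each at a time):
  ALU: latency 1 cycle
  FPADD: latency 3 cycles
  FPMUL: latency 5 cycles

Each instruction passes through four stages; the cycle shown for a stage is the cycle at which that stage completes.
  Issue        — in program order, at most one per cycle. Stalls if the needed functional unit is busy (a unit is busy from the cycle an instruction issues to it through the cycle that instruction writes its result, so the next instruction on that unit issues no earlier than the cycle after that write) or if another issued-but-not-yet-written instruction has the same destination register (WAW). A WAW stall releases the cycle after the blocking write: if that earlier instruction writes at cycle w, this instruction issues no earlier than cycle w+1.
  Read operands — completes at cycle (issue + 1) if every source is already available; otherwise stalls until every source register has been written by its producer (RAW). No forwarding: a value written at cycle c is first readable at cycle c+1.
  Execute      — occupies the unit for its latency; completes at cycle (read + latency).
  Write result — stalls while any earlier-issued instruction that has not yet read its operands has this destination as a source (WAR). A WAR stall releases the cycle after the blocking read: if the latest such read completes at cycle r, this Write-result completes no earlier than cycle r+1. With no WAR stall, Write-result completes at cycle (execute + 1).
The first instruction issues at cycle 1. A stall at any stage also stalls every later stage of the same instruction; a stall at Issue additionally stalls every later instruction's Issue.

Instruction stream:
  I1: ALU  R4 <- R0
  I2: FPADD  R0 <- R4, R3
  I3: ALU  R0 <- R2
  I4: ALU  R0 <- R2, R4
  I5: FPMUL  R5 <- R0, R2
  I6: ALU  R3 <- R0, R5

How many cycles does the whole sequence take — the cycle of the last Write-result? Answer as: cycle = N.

I1  is:1  ro:2  ex:3  wr:4
I2  is:2  ro:5  ex:8  wr:9  — RAW R4: wait I1 write@4
I3  is:10  ro:11  ex:12  wr:13  — WAW R0: wait I2 write@9
I4  is:14  ro:15  ex:16  wr:17  — struct: ALU busy until I3 writes@13
I5  is:15  ro:18  ex:23  wr:24  — RAW R0: wait I4 write@17
I6  is:18  ro:25  ex:26  wr:27  — struct: ALU busy until I4 writes@17, RAW R5: wait I5 write@24

cycle = 27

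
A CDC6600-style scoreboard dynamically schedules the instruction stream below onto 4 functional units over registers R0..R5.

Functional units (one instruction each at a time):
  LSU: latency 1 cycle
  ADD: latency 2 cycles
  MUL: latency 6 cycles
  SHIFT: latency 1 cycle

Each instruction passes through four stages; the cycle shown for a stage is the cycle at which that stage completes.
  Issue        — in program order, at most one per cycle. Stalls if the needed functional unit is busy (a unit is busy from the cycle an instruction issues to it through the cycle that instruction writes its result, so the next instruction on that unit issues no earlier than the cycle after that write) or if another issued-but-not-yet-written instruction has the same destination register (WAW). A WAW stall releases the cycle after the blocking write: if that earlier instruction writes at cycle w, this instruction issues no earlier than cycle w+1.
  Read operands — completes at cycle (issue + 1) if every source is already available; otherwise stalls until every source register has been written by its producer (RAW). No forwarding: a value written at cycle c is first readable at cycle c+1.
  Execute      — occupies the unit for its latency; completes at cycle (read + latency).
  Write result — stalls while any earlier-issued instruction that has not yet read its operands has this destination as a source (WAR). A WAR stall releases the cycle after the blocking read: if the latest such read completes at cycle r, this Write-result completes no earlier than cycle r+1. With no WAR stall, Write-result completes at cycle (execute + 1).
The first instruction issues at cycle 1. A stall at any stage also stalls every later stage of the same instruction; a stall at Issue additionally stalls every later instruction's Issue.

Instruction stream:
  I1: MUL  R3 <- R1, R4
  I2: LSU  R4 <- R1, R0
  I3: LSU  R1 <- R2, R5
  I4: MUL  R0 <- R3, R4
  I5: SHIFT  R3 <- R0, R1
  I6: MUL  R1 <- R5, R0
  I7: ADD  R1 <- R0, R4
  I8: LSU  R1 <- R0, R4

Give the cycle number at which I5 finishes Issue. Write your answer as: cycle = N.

cycle = 11

I1: IS=1 RO=2 EX=8 WR=9
I2: IS=2 RO=3 EX=4 WR=5
I3: IS=6 RO=7 EX=8 WR=9  [struct: LSU busy until I2 writes@5]
I4: IS=10 RO=11 EX=17 WR=18  [struct: MUL busy until I1 writes@9]
I5: IS=11 RO=19 EX=20 WR=21  [RAW R0: wait I4 write@18]
I6: IS=19 RO=20 EX=26 WR=27  [struct: MUL busy until I4 writes@18]
I7: IS=28 RO=29 EX=31 WR=32  [WAW R1: wait I6 write@27]
I8: IS=33 RO=34 EX=35 WR=36  [WAW R1: wait I7 write@32]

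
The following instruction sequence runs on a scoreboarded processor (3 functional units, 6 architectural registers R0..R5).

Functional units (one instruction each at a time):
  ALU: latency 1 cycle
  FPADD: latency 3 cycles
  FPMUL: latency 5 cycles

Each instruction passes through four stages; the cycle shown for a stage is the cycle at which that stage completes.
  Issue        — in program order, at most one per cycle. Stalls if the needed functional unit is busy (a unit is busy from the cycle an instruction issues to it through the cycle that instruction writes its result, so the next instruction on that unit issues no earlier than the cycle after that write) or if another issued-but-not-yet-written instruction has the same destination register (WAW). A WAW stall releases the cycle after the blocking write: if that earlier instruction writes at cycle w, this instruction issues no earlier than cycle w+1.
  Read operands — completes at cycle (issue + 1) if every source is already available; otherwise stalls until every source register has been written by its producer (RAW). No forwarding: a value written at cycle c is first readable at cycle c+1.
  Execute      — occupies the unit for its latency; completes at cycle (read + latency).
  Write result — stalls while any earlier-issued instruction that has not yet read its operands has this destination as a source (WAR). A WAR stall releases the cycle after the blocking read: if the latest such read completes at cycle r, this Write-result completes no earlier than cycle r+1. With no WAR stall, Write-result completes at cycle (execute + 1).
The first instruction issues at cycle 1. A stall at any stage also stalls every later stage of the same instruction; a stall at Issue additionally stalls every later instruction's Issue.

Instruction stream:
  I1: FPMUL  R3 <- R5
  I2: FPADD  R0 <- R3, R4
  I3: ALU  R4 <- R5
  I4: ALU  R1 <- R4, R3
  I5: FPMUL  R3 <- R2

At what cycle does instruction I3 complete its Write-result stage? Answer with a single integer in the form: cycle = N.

cycle = 10

cycle 1: I1→FPMUL
cycle 2: I1 RO · I2→FPADD
cycle 3: I3→ALU
cycle 4: I3 RO
cycle 5: I3 EX
cycle 7: I1 EX
cycle 8: I1 WR R3
cycle 9: I2 RO
cycle 10: I3 WR R4
cycle 11: I4→ALU
cycle 12: I2 EX · I4 RO · I5→FPMUL
cycle 13: I2 WR R0 · I4 EX · I5 RO
cycle 14: I4 WR R1
cycle 18: I5 EX
cycle 19: I5 WR R3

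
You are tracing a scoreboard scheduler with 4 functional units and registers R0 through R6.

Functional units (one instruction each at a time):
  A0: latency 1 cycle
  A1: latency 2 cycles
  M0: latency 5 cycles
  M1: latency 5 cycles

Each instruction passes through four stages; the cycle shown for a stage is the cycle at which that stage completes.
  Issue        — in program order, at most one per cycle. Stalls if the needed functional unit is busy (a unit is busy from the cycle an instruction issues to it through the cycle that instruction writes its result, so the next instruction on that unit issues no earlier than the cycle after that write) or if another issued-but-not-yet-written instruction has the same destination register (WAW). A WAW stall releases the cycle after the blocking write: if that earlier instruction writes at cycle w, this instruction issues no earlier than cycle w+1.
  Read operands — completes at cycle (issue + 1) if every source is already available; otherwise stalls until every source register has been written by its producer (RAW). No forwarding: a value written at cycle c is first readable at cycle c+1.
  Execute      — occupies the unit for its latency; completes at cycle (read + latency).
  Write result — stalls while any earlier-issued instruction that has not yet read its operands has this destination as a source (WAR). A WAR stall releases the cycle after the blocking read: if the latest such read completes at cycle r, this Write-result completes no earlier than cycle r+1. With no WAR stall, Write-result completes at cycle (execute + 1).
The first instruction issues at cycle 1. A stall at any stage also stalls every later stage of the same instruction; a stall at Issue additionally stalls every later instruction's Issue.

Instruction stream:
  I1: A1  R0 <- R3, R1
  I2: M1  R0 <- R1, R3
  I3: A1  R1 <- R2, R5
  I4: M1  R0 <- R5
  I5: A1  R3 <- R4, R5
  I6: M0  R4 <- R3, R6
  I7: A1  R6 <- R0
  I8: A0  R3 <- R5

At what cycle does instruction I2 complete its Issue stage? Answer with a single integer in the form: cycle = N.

cycle = 6

[1] I1 issues→A1
[2] I1 reads
[4] I1 exec-done
[5] I1 writes R0
[6] I2 issues→M1
[7] I2 reads · I3 issues→A1
[8] I3 reads
[10] I3 exec-done
[11] I3 writes R1
[12] I2 exec-done
[13] I2 writes R0
[14] I4 issues→M1
[15] I4 reads · I5 issues→A1
[16] I5 reads · I6 issues→M0
[18] I5 exec-done
[19] I5 writes R3
[20] I4 exec-done · I6 reads · I7 issues→A1
[21] I4 writes R0 · I8 issues→A0
[22] I7 reads · I8 reads
[23] I8 exec-done
[24] I7 exec-done · I8 writes R3
[25] I6 exec-done · I7 writes R6
[26] I6 writes R4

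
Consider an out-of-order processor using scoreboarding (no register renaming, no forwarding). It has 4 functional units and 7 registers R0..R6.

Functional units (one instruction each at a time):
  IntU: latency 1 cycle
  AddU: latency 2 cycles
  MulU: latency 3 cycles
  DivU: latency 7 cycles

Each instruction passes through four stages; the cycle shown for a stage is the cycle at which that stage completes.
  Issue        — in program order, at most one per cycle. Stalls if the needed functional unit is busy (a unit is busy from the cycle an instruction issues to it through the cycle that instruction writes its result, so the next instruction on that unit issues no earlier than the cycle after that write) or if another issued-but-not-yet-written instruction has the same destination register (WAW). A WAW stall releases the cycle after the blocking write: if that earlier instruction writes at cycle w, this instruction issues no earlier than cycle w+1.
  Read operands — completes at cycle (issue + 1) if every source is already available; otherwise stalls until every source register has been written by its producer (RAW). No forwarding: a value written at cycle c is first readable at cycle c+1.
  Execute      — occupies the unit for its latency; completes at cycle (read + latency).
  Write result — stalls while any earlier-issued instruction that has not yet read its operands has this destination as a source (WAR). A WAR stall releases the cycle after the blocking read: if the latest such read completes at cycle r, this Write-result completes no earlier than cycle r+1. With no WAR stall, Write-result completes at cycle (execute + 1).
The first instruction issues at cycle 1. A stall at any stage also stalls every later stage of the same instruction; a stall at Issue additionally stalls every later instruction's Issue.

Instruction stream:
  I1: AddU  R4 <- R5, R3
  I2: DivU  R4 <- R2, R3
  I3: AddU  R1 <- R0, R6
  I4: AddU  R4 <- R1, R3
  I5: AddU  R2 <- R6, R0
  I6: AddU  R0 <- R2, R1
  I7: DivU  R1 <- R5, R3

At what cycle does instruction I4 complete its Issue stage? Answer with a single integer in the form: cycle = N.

t=1  I1→AddU
t=2  I1 RO
t=4  I1 EX
t=5  I1 WR R4
t=6  I2→DivU
t=7  I2 RO; I3→AddU
t=8  I3 RO
t=10  I3 EX
t=11  I3 WR R1
t=14  I2 EX
t=15  I2 WR R4
t=16  I4→AddU
t=17  I4 RO
t=19  I4 EX
t=20  I4 WR R4
t=21  I5→AddU
t=22  I5 RO
t=24  I5 EX
t=25  I5 WR R2
t=26  I6→AddU
t=27  I6 RO; I7→DivU
t=28  I7 RO
t=29  I6 EX
t=30  I6 WR R0
t=35  I7 EX
t=36  I7 WR R1

cycle = 16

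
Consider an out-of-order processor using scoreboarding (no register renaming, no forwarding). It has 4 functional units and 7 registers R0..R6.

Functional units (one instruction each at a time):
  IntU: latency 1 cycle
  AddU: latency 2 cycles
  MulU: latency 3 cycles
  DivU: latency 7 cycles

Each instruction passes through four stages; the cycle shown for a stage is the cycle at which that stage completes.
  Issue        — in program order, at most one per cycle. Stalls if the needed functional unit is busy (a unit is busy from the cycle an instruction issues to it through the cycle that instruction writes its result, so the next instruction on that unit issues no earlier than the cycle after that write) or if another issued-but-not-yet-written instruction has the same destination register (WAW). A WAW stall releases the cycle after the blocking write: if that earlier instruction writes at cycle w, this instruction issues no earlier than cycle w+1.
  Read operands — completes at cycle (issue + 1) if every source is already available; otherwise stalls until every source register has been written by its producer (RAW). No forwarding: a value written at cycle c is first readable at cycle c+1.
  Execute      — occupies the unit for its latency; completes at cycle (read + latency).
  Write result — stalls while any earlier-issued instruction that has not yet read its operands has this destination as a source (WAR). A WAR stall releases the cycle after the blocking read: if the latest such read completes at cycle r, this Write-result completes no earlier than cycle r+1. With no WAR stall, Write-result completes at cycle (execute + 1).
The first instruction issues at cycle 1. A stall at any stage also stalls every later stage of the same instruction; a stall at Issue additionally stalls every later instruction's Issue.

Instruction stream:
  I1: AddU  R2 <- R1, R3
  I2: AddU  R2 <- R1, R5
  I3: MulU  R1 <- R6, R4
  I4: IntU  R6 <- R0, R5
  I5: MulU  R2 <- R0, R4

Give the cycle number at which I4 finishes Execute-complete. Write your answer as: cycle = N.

t=1  I1 issues→AddU
t=2  I1 reads
t=4  I1 exec-done
t=5  I1 writes R2
t=6  I2 issues→AddU
t=7  I2 reads | I3 issues→MulU
t=8  I3 reads | I4 issues→IntU
t=9  I2 exec-done | I4 reads
t=10  I2 writes R2 | I4 exec-done
t=11  I3 exec-done | I4 writes R6
t=12  I3 writes R1
t=13  I5 issues→MulU
t=14  I5 reads
t=17  I5 exec-done
t=18  I5 writes R2

cycle = 10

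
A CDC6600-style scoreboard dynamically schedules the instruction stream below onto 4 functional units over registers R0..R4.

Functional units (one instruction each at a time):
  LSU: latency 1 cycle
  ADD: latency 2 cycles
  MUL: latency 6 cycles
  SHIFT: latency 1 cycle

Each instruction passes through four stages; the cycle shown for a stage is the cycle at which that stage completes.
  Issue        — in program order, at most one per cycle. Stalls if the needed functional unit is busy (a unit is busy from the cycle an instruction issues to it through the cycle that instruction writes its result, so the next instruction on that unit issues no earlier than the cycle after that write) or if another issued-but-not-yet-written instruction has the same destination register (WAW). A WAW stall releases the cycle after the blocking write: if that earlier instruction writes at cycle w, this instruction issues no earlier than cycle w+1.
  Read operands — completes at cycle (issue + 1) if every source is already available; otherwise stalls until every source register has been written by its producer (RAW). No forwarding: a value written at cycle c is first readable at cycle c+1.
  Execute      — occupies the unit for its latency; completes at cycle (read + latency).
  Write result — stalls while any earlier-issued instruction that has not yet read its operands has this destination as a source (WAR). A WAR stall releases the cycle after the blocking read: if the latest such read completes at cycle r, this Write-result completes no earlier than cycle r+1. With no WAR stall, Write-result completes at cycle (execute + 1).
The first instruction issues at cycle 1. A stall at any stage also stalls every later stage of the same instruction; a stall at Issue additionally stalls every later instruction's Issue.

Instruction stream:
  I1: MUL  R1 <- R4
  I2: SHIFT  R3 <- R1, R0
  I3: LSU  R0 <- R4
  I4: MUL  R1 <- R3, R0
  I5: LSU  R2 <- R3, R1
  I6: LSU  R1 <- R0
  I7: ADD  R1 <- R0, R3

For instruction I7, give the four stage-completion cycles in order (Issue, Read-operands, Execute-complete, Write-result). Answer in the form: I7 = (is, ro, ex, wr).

I7 = (28, 29, 31, 32)

1) issue 1, read 2, done 8, write 9
2) issue 2, read 10, done 11, write 12  <RAW R1: wait I1 write@9>
3) issue 3, read 4, done 5, write 11  <WAR R0: wait I2 read@10>
4) issue 10, read 13, done 19, write 20  <struct: MUL busy until I1 writes@9 / RAW R3: wait I2 write@12>
5) issue 12, read 21, done 22, write 23  <struct: LSU busy until I3 writes@11 / RAW R1: wait I4 write@20>
6) issue 24, read 25, done 26, write 27  <struct: LSU busy until I5 writes@23>
7) issue 28, read 29, done 31, write 32  <WAW R1: wait I6 write@27>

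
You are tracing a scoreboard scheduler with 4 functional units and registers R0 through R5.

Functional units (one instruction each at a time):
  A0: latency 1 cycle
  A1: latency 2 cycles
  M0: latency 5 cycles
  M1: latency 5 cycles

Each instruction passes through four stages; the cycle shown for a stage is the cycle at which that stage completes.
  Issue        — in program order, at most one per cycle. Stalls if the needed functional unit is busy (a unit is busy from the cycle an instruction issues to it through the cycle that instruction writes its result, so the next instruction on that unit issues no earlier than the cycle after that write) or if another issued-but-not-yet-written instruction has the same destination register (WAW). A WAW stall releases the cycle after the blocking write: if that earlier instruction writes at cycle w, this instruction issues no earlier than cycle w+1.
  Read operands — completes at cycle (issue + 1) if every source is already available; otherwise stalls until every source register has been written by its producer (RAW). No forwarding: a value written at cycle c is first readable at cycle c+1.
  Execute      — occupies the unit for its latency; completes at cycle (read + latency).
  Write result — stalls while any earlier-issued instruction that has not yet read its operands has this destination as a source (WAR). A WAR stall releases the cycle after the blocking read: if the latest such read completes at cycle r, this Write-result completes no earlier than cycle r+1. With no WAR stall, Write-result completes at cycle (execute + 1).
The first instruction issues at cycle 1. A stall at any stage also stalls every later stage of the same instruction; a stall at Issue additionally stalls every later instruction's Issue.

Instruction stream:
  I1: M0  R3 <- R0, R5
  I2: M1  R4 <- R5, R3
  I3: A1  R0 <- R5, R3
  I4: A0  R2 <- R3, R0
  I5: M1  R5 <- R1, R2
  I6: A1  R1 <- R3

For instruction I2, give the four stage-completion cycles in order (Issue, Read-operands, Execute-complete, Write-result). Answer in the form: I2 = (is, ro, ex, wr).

[1] I1 issues→M0
[2] I1 reads · I2 issues→M1
[3] I3 issues→A1
[4] I4 issues→A0
[7] I1 exec-done
[8] I1 writes R3
[9] I2 reads · I3 reads
[11] I3 exec-done
[12] I3 writes R0
[13] I4 reads
[14] I2 exec-done · I4 exec-done
[15] I2 writes R4 · I4 writes R2
[16] I5 issues→M1
[17] I5 reads · I6 issues→A1
[18] I6 reads
[20] I6 exec-done
[21] I6 writes R1
[22] I5 exec-done
[23] I5 writes R5

I2 = (2, 9, 14, 15)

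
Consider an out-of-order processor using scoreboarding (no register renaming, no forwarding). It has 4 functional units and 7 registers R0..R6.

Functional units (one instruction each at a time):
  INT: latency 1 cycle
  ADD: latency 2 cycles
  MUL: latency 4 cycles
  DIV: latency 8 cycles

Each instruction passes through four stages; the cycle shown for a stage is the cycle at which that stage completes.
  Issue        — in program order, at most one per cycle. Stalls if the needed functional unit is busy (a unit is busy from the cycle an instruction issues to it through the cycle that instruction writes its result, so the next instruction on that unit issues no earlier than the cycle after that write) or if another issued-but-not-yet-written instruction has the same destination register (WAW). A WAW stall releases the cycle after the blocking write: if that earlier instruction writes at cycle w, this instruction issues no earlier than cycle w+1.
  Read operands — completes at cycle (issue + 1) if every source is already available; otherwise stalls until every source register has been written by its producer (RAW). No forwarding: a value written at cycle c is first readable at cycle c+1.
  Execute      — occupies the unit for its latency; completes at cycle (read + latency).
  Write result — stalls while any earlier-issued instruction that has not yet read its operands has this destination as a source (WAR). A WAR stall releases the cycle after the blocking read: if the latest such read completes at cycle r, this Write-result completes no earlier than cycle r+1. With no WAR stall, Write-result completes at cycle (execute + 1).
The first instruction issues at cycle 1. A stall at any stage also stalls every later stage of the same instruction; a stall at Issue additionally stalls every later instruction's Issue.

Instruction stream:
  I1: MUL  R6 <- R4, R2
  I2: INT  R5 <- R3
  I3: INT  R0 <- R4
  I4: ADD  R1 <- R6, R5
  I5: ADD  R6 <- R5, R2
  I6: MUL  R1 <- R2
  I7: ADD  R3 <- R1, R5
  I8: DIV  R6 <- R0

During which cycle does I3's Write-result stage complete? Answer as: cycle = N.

cycle = 9

t=1  I1 dispatched to MUL
t=2  I1 operands ready, I2 dispatched to INT
t=3  I2 operands ready
t=4  I2 complete
t=5  R5←I2
t=6  I1 complete, I3 dispatched to INT
t=7  R6←I1, I3 operands ready, I4 dispatched to ADD
t=8  I3 complete, I4 operands ready
t=9  R0←I3
t=10  I4 complete
t=11  R1←I4
t=12  I5 dispatched to ADD
t=13  I5 operands ready, I6 dispatched to MUL
t=14  I6 operands ready
t=15  I5 complete
t=16  R6←I5
t=17  I7 dispatched to ADD
t=18  I6 complete, I8 dispatched to DIV
t=19  R1←I6, I8 operands ready
t=20  I7 operands ready
t=22  I7 complete
t=23  R3←I7
t=27  I8 complete
t=28  R6←I8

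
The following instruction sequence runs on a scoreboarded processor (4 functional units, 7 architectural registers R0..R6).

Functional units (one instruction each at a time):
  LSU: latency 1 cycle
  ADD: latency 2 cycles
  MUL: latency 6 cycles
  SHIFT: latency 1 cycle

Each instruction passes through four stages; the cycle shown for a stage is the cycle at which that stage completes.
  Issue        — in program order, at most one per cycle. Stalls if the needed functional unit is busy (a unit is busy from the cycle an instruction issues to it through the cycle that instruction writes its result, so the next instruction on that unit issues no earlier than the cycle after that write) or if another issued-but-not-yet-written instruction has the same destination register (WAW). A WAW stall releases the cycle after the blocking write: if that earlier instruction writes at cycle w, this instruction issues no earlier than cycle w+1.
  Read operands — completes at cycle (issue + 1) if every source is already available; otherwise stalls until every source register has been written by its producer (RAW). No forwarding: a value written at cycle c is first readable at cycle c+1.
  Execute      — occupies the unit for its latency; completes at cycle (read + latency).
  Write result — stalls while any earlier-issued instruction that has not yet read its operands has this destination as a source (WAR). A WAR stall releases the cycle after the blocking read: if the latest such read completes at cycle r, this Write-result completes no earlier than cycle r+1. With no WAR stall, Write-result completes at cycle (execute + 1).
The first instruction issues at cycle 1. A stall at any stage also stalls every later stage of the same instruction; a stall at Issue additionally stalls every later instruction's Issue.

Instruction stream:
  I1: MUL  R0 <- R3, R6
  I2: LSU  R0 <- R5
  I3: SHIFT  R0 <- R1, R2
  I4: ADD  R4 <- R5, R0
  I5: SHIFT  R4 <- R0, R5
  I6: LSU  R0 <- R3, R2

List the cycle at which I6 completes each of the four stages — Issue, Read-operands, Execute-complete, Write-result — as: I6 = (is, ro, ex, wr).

I1 -> (1, 2, 8, 9)
I2 -> (10, 11, 12, 13)  // WAW R0: wait I1 write@9
I3 -> (14, 15, 16, 17)  // WAW R0: wait I2 write@13
I4 -> (15, 18, 20, 21)  // RAW R0: wait I3 write@17
I5 -> (22, 23, 24, 25)  // WAW R4: wait I4 write@21
I6 -> (23, 24, 25, 26)

I6 = (23, 24, 25, 26)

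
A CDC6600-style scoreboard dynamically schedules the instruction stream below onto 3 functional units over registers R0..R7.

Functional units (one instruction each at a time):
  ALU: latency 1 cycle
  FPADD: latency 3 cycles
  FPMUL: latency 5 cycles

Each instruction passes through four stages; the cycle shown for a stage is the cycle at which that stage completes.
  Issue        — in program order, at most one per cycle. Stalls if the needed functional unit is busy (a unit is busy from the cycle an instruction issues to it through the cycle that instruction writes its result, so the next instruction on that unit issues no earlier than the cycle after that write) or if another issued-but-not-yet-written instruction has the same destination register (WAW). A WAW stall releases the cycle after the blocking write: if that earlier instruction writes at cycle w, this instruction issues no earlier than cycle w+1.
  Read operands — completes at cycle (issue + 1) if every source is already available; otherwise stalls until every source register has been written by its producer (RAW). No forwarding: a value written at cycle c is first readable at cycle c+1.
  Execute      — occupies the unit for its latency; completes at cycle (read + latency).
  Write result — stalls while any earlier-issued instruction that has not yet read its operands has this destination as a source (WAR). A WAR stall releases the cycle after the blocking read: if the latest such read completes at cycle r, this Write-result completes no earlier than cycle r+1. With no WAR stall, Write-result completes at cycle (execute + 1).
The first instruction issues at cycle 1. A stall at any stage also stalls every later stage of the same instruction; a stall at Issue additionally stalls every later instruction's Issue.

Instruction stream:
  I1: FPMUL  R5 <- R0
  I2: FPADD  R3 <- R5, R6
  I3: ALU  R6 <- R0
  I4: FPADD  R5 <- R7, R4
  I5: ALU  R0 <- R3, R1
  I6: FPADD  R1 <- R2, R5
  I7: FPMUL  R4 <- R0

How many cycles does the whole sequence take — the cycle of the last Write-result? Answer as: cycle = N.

cycle = 28

I1 -> (1, 2, 7, 8)
I2 -> (2, 9, 12, 13)  // RAW R5: wait I1 write@8
I3 -> (3, 4, 5, 10)  // WAR R6: wait I2 read@9
I4 -> (14, 15, 18, 19)  // struct: FPADD busy until I2 writes@13
I5 -> (15, 16, 17, 18)
I6 -> (20, 21, 24, 25)  // struct: FPADD busy until I4 writes@19
I7 -> (21, 22, 27, 28)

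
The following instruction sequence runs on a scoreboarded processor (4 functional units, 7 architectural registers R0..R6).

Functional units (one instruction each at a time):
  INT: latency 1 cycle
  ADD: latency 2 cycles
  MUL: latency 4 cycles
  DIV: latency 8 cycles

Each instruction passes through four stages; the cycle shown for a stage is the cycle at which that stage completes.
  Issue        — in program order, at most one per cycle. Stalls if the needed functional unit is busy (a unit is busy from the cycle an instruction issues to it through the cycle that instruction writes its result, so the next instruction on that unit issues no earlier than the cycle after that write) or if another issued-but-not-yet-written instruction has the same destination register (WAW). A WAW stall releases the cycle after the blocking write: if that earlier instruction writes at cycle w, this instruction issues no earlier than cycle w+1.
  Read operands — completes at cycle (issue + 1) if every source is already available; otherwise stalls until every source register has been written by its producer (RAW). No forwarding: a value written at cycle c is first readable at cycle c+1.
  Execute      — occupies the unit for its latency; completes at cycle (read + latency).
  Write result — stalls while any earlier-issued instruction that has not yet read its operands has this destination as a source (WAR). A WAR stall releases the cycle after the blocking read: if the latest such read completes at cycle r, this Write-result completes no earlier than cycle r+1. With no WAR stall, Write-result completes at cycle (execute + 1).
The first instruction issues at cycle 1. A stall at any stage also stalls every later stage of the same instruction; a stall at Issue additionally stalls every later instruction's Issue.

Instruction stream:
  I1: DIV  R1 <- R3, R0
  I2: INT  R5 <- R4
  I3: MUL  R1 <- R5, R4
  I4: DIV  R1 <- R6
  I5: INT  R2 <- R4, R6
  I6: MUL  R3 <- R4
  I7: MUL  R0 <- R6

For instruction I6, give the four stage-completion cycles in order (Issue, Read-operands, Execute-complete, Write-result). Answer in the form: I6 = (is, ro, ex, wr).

I6 = (21, 22, 26, 27)

I1 -> (1, 2, 10, 11)
I2 -> (2, 3, 4, 5)
I3 -> (12, 13, 17, 18)  // WAW R1: wait I1 write@11
I4 -> (19, 20, 28, 29)  // WAW R1: wait I3 write@18
I5 -> (20, 21, 22, 23)
I6 -> (21, 22, 26, 27)
I7 -> (28, 29, 33, 34)  // struct: MUL busy until I6 writes@27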